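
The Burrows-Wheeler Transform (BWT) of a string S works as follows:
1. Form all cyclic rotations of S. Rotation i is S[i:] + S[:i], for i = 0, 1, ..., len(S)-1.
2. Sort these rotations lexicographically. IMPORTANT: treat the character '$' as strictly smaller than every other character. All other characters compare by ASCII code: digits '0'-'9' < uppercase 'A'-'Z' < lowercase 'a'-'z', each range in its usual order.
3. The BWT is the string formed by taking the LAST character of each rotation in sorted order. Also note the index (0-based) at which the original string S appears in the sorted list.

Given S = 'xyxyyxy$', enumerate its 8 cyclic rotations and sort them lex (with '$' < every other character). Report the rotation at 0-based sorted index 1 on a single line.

Answer: xy$xyxyy

Derivation:
All 8 rotations (rotation i = S[i:]+S[:i]):
  rot[0] = xyxyyxy$
  rot[1] = yxyyxy$x
  rot[2] = xyyxy$xy
  rot[3] = yyxy$xyx
  rot[4] = yxy$xyxy
  rot[5] = xy$xyxyy
  rot[6] = y$xyxyyx
  rot[7] = $xyxyyxy
Sorted (with $ < everything):
  sorted[0] = $xyxyyxy
  sorted[1] = xy$xyxyy
  sorted[2] = xyxyyxy$
  sorted[3] = xyyxy$xy
  sorted[4] = y$xyxyyx
  sorted[5] = yxy$xyxy
  sorted[6] = yxyyxy$x
  sorted[7] = yyxy$xyx
sorted[1] = xy$xyxyy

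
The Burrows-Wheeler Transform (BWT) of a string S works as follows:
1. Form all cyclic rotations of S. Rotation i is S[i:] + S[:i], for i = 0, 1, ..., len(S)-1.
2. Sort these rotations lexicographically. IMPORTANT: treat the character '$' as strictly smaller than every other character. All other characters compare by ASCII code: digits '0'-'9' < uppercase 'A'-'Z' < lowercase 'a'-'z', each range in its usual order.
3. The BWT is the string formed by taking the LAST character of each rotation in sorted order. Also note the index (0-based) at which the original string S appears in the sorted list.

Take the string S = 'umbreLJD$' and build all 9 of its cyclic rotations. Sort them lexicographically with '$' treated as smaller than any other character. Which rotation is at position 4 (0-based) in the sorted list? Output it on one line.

Answer: breLJD$um

Derivation:
All 9 rotations (rotation i = S[i:]+S[:i]):
  rot[0] = umbreLJD$
  rot[1] = mbreLJD$u
  rot[2] = breLJD$um
  rot[3] = reLJD$umb
  rot[4] = eLJD$umbr
  rot[5] = LJD$umbre
  rot[6] = JD$umbreL
  rot[7] = D$umbreLJ
  rot[8] = $umbreLJD
Sorted (with $ < everything):
  sorted[0] = $umbreLJD
  sorted[1] = D$umbreLJ
  sorted[2] = JD$umbreL
  sorted[3] = LJD$umbre
  sorted[4] = breLJD$um
  sorted[5] = eLJD$umbr
  sorted[6] = mbreLJD$u
  sorted[7] = reLJD$umb
  sorted[8] = umbreLJD$
sorted[4] = breLJD$um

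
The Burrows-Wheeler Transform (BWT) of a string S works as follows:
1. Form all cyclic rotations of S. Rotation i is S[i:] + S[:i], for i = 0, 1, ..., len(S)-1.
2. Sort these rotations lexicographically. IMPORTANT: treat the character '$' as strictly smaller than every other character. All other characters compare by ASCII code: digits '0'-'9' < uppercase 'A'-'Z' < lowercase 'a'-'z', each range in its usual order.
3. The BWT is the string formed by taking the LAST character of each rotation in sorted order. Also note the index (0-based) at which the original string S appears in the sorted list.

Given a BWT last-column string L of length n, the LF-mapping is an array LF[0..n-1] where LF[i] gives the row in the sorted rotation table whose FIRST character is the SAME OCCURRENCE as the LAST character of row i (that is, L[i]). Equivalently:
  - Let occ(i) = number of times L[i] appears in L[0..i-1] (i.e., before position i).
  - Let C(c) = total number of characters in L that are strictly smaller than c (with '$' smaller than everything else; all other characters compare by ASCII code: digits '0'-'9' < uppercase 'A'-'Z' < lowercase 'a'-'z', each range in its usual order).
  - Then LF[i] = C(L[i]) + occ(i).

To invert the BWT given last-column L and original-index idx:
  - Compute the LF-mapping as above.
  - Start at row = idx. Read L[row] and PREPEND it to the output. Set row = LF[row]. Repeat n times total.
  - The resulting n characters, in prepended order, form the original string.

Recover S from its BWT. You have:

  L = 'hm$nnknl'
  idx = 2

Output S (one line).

LF mapping: 1 4 0 5 6 2 7 3
Walk LF starting at row 2, prepending L[row]:
  step 1: row=2, L[2]='$', prepend. Next row=LF[2]=0
  step 2: row=0, L[0]='h', prepend. Next row=LF[0]=1
  step 3: row=1, L[1]='m', prepend. Next row=LF[1]=4
  step 4: row=4, L[4]='n', prepend. Next row=LF[4]=6
  step 5: row=6, L[6]='n', prepend. Next row=LF[6]=7
  step 6: row=7, L[7]='l', prepend. Next row=LF[7]=3
  step 7: row=3, L[3]='n', prepend. Next row=LF[3]=5
  step 8: row=5, L[5]='k', prepend. Next row=LF[5]=2
Reversed output: knlnnmh$

Answer: knlnnmh$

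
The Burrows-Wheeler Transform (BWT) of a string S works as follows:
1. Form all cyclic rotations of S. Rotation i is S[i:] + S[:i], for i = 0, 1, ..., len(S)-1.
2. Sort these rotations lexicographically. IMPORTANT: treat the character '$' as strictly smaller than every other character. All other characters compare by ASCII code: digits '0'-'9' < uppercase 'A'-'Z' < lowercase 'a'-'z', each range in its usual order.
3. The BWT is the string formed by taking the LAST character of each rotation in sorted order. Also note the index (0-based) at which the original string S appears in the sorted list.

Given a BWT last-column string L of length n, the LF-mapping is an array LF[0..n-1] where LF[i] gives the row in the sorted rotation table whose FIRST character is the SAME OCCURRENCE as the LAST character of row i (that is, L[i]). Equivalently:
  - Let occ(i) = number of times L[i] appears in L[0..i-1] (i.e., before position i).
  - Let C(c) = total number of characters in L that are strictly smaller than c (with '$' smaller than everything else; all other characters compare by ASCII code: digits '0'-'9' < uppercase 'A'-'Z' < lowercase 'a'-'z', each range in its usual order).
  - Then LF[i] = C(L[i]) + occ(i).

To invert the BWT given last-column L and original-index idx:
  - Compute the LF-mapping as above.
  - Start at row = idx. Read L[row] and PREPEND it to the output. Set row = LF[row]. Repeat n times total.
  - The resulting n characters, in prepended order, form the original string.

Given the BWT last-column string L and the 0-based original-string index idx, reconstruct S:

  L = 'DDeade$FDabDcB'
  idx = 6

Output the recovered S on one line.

Answer: FaDBeDdDabceD$

Derivation:
LF mapping: 2 3 12 7 11 13 0 6 4 8 9 5 10 1
Walk LF starting at row 6, prepending L[row]:
  step 1: row=6, L[6]='$', prepend. Next row=LF[6]=0
  step 2: row=0, L[0]='D', prepend. Next row=LF[0]=2
  step 3: row=2, L[2]='e', prepend. Next row=LF[2]=12
  step 4: row=12, L[12]='c', prepend. Next row=LF[12]=10
  step 5: row=10, L[10]='b', prepend. Next row=LF[10]=9
  step 6: row=9, L[9]='a', prepend. Next row=LF[9]=8
  step 7: row=8, L[8]='D', prepend. Next row=LF[8]=4
  step 8: row=4, L[4]='d', prepend. Next row=LF[4]=11
  step 9: row=11, L[11]='D', prepend. Next row=LF[11]=5
  step 10: row=5, L[5]='e', prepend. Next row=LF[5]=13
  step 11: row=13, L[13]='B', prepend. Next row=LF[13]=1
  step 12: row=1, L[1]='D', prepend. Next row=LF[1]=3
  step 13: row=3, L[3]='a', prepend. Next row=LF[3]=7
  step 14: row=7, L[7]='F', prepend. Next row=LF[7]=6
Reversed output: FaDBeDdDabceD$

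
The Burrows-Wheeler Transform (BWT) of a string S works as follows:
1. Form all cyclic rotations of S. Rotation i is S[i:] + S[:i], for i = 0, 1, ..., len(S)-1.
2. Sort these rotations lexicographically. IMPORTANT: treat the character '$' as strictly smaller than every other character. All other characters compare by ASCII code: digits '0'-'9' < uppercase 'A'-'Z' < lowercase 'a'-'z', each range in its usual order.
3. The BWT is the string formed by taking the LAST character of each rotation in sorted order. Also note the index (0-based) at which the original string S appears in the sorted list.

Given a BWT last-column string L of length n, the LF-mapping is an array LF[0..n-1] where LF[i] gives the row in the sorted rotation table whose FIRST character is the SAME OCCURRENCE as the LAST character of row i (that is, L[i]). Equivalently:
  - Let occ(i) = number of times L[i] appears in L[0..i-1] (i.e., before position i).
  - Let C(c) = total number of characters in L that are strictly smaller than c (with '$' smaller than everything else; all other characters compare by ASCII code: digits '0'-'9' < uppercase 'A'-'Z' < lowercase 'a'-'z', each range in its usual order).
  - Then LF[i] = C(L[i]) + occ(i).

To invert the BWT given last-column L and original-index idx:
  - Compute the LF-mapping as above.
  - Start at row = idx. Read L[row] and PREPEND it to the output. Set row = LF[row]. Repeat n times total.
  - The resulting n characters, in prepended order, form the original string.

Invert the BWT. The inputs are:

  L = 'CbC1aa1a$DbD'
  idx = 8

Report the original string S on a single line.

Answer: aDaaC1Dbb1C$

Derivation:
LF mapping: 3 10 4 1 7 8 2 9 0 5 11 6
Walk LF starting at row 8, prepending L[row]:
  step 1: row=8, L[8]='$', prepend. Next row=LF[8]=0
  step 2: row=0, L[0]='C', prepend. Next row=LF[0]=3
  step 3: row=3, L[3]='1', prepend. Next row=LF[3]=1
  step 4: row=1, L[1]='b', prepend. Next row=LF[1]=10
  step 5: row=10, L[10]='b', prepend. Next row=LF[10]=11
  step 6: row=11, L[11]='D', prepend. Next row=LF[11]=6
  step 7: row=6, L[6]='1', prepend. Next row=LF[6]=2
  step 8: row=2, L[2]='C', prepend. Next row=LF[2]=4
  step 9: row=4, L[4]='a', prepend. Next row=LF[4]=7
  step 10: row=7, L[7]='a', prepend. Next row=LF[7]=9
  step 11: row=9, L[9]='D', prepend. Next row=LF[9]=5
  step 12: row=5, L[5]='a', prepend. Next row=LF[5]=8
Reversed output: aDaaC1Dbb1C$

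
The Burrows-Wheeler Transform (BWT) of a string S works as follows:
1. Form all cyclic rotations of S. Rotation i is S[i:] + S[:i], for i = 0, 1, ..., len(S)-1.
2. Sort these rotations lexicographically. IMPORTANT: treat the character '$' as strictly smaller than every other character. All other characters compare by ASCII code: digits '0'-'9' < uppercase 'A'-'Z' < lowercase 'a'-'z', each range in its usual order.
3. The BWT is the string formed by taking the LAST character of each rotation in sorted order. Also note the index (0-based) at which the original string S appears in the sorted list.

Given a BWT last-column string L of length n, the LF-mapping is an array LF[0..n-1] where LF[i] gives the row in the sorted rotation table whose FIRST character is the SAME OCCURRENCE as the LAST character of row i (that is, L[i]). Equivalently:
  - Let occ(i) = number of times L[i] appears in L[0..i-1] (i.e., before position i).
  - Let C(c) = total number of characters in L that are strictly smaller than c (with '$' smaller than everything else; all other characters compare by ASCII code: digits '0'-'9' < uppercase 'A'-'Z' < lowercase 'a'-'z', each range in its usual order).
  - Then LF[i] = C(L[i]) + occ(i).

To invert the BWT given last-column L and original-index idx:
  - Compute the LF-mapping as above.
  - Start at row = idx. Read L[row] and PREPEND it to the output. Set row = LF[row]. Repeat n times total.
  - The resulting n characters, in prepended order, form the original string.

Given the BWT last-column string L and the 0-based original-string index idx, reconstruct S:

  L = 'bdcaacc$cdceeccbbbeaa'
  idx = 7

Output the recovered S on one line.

LF mapping: 5 16 9 1 2 10 11 0 12 17 13 18 19 14 15 6 7 8 20 3 4
Walk LF starting at row 7, prepending L[row]:
  step 1: row=7, L[7]='$', prepend. Next row=LF[7]=0
  step 2: row=0, L[0]='b', prepend. Next row=LF[0]=5
  step 3: row=5, L[5]='c', prepend. Next row=LF[5]=10
  step 4: row=10, L[10]='c', prepend. Next row=LF[10]=13
  step 5: row=13, L[13]='c', prepend. Next row=LF[13]=14
  step 6: row=14, L[14]='c', prepend. Next row=LF[14]=15
  step 7: row=15, L[15]='b', prepend. Next row=LF[15]=6
  step 8: row=6, L[6]='c', prepend. Next row=LF[6]=11
  step 9: row=11, L[11]='e', prepend. Next row=LF[11]=18
  step 10: row=18, L[18]='e', prepend. Next row=LF[18]=20
  step 11: row=20, L[20]='a', prepend. Next row=LF[20]=4
  step 12: row=4, L[4]='a', prepend. Next row=LF[4]=2
  step 13: row=2, L[2]='c', prepend. Next row=LF[2]=9
  step 14: row=9, L[9]='d', prepend. Next row=LF[9]=17
  step 15: row=17, L[17]='b', prepend. Next row=LF[17]=8
  step 16: row=8, L[8]='c', prepend. Next row=LF[8]=12
  step 17: row=12, L[12]='e', prepend. Next row=LF[12]=19
  step 18: row=19, L[19]='a', prepend. Next row=LF[19]=3
  step 19: row=3, L[3]='a', prepend. Next row=LF[3]=1
  step 20: row=1, L[1]='d', prepend. Next row=LF[1]=16
  step 21: row=16, L[16]='b', prepend. Next row=LF[16]=7
Reversed output: bdaaecbdcaaeecbccccb$

Answer: bdaaecbdcaaeecbccccb$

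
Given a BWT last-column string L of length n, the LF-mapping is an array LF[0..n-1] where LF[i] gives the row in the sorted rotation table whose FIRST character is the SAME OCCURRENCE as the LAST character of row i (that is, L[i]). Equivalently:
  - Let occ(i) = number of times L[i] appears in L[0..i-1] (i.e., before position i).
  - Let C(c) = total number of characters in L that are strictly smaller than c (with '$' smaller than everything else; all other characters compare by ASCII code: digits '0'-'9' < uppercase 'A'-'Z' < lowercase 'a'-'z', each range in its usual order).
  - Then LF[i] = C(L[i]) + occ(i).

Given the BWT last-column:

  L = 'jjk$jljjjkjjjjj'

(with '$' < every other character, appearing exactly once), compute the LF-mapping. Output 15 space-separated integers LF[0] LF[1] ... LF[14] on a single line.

Answer: 1 2 12 0 3 14 4 5 6 13 7 8 9 10 11

Derivation:
Char counts: '$':1, 'j':11, 'k':2, 'l':1
C (first-col start): C('$')=0, C('j')=1, C('k')=12, C('l')=14
L[0]='j': occ=0, LF[0]=C('j')+0=1+0=1
L[1]='j': occ=1, LF[1]=C('j')+1=1+1=2
L[2]='k': occ=0, LF[2]=C('k')+0=12+0=12
L[3]='$': occ=0, LF[3]=C('$')+0=0+0=0
L[4]='j': occ=2, LF[4]=C('j')+2=1+2=3
L[5]='l': occ=0, LF[5]=C('l')+0=14+0=14
L[6]='j': occ=3, LF[6]=C('j')+3=1+3=4
L[7]='j': occ=4, LF[7]=C('j')+4=1+4=5
L[8]='j': occ=5, LF[8]=C('j')+5=1+5=6
L[9]='k': occ=1, LF[9]=C('k')+1=12+1=13
L[10]='j': occ=6, LF[10]=C('j')+6=1+6=7
L[11]='j': occ=7, LF[11]=C('j')+7=1+7=8
L[12]='j': occ=8, LF[12]=C('j')+8=1+8=9
L[13]='j': occ=9, LF[13]=C('j')+9=1+9=10
L[14]='j': occ=10, LF[14]=C('j')+10=1+10=11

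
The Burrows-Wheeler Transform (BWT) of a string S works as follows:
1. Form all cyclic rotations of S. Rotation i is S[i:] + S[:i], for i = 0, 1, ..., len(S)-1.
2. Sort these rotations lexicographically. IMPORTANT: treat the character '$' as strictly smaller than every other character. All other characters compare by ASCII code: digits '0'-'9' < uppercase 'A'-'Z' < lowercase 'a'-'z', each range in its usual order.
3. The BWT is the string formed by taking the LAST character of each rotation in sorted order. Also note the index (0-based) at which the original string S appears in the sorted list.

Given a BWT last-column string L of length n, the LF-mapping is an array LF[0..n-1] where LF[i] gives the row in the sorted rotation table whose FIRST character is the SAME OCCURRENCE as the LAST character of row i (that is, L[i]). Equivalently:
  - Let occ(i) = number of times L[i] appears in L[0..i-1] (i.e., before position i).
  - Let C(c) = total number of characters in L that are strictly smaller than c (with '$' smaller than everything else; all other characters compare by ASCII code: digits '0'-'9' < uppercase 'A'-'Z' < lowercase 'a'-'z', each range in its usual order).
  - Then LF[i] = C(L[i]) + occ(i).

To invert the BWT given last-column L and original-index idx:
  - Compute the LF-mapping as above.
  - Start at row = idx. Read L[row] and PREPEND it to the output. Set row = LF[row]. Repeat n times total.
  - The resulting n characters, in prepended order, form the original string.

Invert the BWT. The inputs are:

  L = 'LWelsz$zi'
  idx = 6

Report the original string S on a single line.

Answer: sizzleWL$

Derivation:
LF mapping: 1 2 3 5 6 7 0 8 4
Walk LF starting at row 6, prepending L[row]:
  step 1: row=6, L[6]='$', prepend. Next row=LF[6]=0
  step 2: row=0, L[0]='L', prepend. Next row=LF[0]=1
  step 3: row=1, L[1]='W', prepend. Next row=LF[1]=2
  step 4: row=2, L[2]='e', prepend. Next row=LF[2]=3
  step 5: row=3, L[3]='l', prepend. Next row=LF[3]=5
  step 6: row=5, L[5]='z', prepend. Next row=LF[5]=7
  step 7: row=7, L[7]='z', prepend. Next row=LF[7]=8
  step 8: row=8, L[8]='i', prepend. Next row=LF[8]=4
  step 9: row=4, L[4]='s', prepend. Next row=LF[4]=6
Reversed output: sizzleWL$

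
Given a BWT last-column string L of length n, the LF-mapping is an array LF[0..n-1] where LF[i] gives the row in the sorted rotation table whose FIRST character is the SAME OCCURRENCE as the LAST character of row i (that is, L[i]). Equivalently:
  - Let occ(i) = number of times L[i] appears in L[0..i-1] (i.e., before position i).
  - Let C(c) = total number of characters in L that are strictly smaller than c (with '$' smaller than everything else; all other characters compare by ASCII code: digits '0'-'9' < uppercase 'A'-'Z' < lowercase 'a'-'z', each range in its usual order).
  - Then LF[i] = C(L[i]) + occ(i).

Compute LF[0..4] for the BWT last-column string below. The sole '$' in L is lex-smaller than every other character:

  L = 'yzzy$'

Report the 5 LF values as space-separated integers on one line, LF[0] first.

Char counts: '$':1, 'y':2, 'z':2
C (first-col start): C('$')=0, C('y')=1, C('z')=3
L[0]='y': occ=0, LF[0]=C('y')+0=1+0=1
L[1]='z': occ=0, LF[1]=C('z')+0=3+0=3
L[2]='z': occ=1, LF[2]=C('z')+1=3+1=4
L[3]='y': occ=1, LF[3]=C('y')+1=1+1=2
L[4]='$': occ=0, LF[4]=C('$')+0=0+0=0

Answer: 1 3 4 2 0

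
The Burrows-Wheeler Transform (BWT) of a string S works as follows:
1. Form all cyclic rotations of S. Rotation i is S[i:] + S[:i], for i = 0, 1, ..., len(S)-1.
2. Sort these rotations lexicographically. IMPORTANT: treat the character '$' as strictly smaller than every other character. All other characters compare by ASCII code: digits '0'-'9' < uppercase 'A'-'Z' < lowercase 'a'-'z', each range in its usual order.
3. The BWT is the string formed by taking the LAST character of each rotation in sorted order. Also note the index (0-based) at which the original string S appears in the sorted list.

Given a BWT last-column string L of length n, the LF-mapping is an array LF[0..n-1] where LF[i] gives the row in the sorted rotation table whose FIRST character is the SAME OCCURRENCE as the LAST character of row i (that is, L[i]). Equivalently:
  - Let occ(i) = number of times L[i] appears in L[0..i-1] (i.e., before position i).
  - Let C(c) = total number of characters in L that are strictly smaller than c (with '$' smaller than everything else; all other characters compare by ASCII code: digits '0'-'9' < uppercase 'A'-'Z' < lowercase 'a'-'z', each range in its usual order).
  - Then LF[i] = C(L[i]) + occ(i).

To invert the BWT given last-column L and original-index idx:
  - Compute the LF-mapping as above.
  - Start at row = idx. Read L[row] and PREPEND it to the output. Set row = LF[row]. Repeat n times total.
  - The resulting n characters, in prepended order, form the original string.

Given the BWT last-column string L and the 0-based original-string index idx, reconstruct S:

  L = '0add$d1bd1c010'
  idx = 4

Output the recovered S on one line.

LF mapping: 1 7 10 11 0 12 4 8 13 5 9 2 6 3
Walk LF starting at row 4, prepending L[row]:
  step 1: row=4, L[4]='$', prepend. Next row=LF[4]=0
  step 2: row=0, L[0]='0', prepend. Next row=LF[0]=1
  step 3: row=1, L[1]='a', prepend. Next row=LF[1]=7
  step 4: row=7, L[7]='b', prepend. Next row=LF[7]=8
  step 5: row=8, L[8]='d', prepend. Next row=LF[8]=13
  step 6: row=13, L[13]='0', prepend. Next row=LF[13]=3
  step 7: row=3, L[3]='d', prepend. Next row=LF[3]=11
  step 8: row=11, L[11]='0', prepend. Next row=LF[11]=2
  step 9: row=2, L[2]='d', prepend. Next row=LF[2]=10
  step 10: row=10, L[10]='c', prepend. Next row=LF[10]=9
  step 11: row=9, L[9]='1', prepend. Next row=LF[9]=5
  step 12: row=5, L[5]='d', prepend. Next row=LF[5]=12
  step 13: row=12, L[12]='1', prepend. Next row=LF[12]=6
  step 14: row=6, L[6]='1', prepend. Next row=LF[6]=4
Reversed output: 11d1cd0d0dba0$

Answer: 11d1cd0d0dba0$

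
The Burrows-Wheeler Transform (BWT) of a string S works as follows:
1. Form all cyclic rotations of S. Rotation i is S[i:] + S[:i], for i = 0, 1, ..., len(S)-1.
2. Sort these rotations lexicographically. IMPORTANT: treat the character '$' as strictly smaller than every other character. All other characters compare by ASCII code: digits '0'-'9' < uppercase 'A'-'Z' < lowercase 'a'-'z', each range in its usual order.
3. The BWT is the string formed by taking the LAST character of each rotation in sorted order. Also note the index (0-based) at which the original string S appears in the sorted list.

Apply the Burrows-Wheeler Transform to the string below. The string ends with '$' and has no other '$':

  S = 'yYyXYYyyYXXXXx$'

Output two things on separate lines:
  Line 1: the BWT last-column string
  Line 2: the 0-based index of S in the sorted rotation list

Answer: xYXXyXyXyYXYy$Y
13

Derivation:
All 15 rotations (rotation i = S[i:]+S[:i]):
  rot[0] = yYyXYYyyYXXXXx$
  rot[1] = YyXYYyyYXXXXx$y
  rot[2] = yXYYyyYXXXXx$yY
  rot[3] = XYYyyYXXXXx$yYy
  rot[4] = YYyyYXXXXx$yYyX
  rot[5] = YyyYXXXXx$yYyXY
  rot[6] = yyYXXXXx$yYyXYY
  rot[7] = yYXXXXx$yYyXYYy
  rot[8] = YXXXXx$yYyXYYyy
  rot[9] = XXXXx$yYyXYYyyY
  rot[10] = XXXx$yYyXYYyyYX
  rot[11] = XXx$yYyXYYyyYXX
  rot[12] = Xx$yYyXYYyyYXXX
  rot[13] = x$yYyXYYyyYXXXX
  rot[14] = $yYyXYYyyYXXXXx
Sorted (with $ < everything):
  sorted[0] = $yYyXYYyyYXXXXx  (last char: 'x')
  sorted[1] = XXXXx$yYyXYYyyY  (last char: 'Y')
  sorted[2] = XXXx$yYyXYYyyYX  (last char: 'X')
  sorted[3] = XXx$yYyXYYyyYXX  (last char: 'X')
  sorted[4] = XYYyyYXXXXx$yYy  (last char: 'y')
  sorted[5] = Xx$yYyXYYyyYXXX  (last char: 'X')
  sorted[6] = YXXXXx$yYyXYYyy  (last char: 'y')
  sorted[7] = YYyyYXXXXx$yYyX  (last char: 'X')
  sorted[8] = YyXYYyyYXXXXx$y  (last char: 'y')
  sorted[9] = YyyYXXXXx$yYyXY  (last char: 'Y')
  sorted[10] = x$yYyXYYyyYXXXX  (last char: 'X')
  sorted[11] = yXYYyyYXXXXx$yY  (last char: 'Y')
  sorted[12] = yYXXXXx$yYyXYYy  (last char: 'y')
  sorted[13] = yYyXYYyyYXXXXx$  (last char: '$')
  sorted[14] = yyYXXXXx$yYyXYY  (last char: 'Y')
Last column: xYXXyXyXyYXYy$Y
Original string S is at sorted index 13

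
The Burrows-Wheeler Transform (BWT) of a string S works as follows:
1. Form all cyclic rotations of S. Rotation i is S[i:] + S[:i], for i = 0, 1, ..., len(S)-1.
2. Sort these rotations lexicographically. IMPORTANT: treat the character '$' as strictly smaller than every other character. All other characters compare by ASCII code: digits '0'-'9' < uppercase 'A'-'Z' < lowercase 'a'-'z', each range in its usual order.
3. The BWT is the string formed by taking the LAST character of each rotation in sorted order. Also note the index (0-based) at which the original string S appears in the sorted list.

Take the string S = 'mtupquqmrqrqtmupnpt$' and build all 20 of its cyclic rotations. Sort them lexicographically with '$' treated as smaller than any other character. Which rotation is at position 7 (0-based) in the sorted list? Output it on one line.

All 20 rotations (rotation i = S[i:]+S[:i]):
  rot[0] = mtupquqmrqrqtmupnpt$
  rot[1] = tupquqmrqrqtmupnpt$m
  rot[2] = upquqmrqrqtmupnpt$mt
  rot[3] = pquqmrqrqtmupnpt$mtu
  rot[4] = quqmrqrqtmupnpt$mtup
  rot[5] = uqmrqrqtmupnpt$mtupq
  rot[6] = qmrqrqtmupnpt$mtupqu
  rot[7] = mrqrqtmupnpt$mtupquq
  rot[8] = rqrqtmupnpt$mtupquqm
  rot[9] = qrqtmupnpt$mtupquqmr
  rot[10] = rqtmupnpt$mtupquqmrq
  rot[11] = qtmupnpt$mtupquqmrqr
  rot[12] = tmupnpt$mtupquqmrqrq
  rot[13] = mupnpt$mtupquqmrqrqt
  rot[14] = upnpt$mtupquqmrqrqtm
  rot[15] = pnpt$mtupquqmrqrqtmu
  rot[16] = npt$mtupquqmrqrqtmup
  rot[17] = pt$mtupquqmrqrqtmupn
  rot[18] = t$mtupquqmrqrqtmupnp
  rot[19] = $mtupquqmrqrqtmupnpt
Sorted (with $ < everything):
  sorted[0] = $mtupquqmrqrqtmupnpt
  sorted[1] = mrqrqtmupnpt$mtupquq
  sorted[2] = mtupquqmrqrqtmupnpt$
  sorted[3] = mupnpt$mtupquqmrqrqt
  sorted[4] = npt$mtupquqmrqrqtmup
  sorted[5] = pnpt$mtupquqmrqrqtmu
  sorted[6] = pquqmrqrqtmupnpt$mtu
  sorted[7] = pt$mtupquqmrqrqtmupn
  sorted[8] = qmrqrqtmupnpt$mtupqu
  sorted[9] = qrqtmupnpt$mtupquqmr
  sorted[10] = qtmupnpt$mtupquqmrqr
  sorted[11] = quqmrqrqtmupnpt$mtup
  sorted[12] = rqrqtmupnpt$mtupquqm
  sorted[13] = rqtmupnpt$mtupquqmrq
  sorted[14] = t$mtupquqmrqrqtmupnp
  sorted[15] = tmupnpt$mtupquqmrqrq
  sorted[16] = tupquqmrqrqtmupnpt$m
  sorted[17] = upnpt$mtupquqmrqrqtm
  sorted[18] = upquqmrqrqtmupnpt$mt
  sorted[19] = uqmrqrqtmupnpt$mtupq
sorted[7] = pt$mtupquqmrqrqtmupn

Answer: pt$mtupquqmrqrqtmupn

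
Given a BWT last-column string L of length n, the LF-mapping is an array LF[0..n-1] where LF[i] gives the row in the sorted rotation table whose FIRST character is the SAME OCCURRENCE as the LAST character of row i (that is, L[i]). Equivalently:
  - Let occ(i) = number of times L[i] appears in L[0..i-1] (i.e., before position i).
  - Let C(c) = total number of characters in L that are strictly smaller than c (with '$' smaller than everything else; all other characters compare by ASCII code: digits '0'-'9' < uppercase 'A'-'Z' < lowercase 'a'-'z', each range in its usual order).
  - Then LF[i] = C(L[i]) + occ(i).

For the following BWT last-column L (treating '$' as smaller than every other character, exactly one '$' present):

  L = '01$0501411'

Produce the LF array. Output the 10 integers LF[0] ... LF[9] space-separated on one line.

Char counts: '$':1, '0':3, '1':4, '4':1, '5':1
C (first-col start): C('$')=0, C('0')=1, C('1')=4, C('4')=8, C('5')=9
L[0]='0': occ=0, LF[0]=C('0')+0=1+0=1
L[1]='1': occ=0, LF[1]=C('1')+0=4+0=4
L[2]='$': occ=0, LF[2]=C('$')+0=0+0=0
L[3]='0': occ=1, LF[3]=C('0')+1=1+1=2
L[4]='5': occ=0, LF[4]=C('5')+0=9+0=9
L[5]='0': occ=2, LF[5]=C('0')+2=1+2=3
L[6]='1': occ=1, LF[6]=C('1')+1=4+1=5
L[7]='4': occ=0, LF[7]=C('4')+0=8+0=8
L[8]='1': occ=2, LF[8]=C('1')+2=4+2=6
L[9]='1': occ=3, LF[9]=C('1')+3=4+3=7

Answer: 1 4 0 2 9 3 5 8 6 7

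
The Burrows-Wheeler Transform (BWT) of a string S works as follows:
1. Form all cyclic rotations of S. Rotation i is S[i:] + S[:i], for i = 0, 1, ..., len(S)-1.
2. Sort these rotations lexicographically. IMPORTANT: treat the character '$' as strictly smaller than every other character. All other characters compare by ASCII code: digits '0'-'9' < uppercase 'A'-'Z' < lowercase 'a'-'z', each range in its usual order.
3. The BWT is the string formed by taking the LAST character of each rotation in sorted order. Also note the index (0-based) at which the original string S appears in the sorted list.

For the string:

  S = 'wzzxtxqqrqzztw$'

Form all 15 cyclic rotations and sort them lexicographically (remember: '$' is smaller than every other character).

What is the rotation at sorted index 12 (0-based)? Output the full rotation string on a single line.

All 15 rotations (rotation i = S[i:]+S[:i]):
  rot[0] = wzzxtxqqrqzztw$
  rot[1] = zzxtxqqrqzztw$w
  rot[2] = zxtxqqrqzztw$wz
  rot[3] = xtxqqrqzztw$wzz
  rot[4] = txqqrqzztw$wzzx
  rot[5] = xqqrqzztw$wzzxt
  rot[6] = qqrqzztw$wzzxtx
  rot[7] = qrqzztw$wzzxtxq
  rot[8] = rqzztw$wzzxtxqq
  rot[9] = qzztw$wzzxtxqqr
  rot[10] = zztw$wzzxtxqqrq
  rot[11] = ztw$wzzxtxqqrqz
  rot[12] = tw$wzzxtxqqrqzz
  rot[13] = w$wzzxtxqqrqzzt
  rot[14] = $wzzxtxqqrqzztw
Sorted (with $ < everything):
  sorted[0] = $wzzxtxqqrqzztw
  sorted[1] = qqrqzztw$wzzxtx
  sorted[2] = qrqzztw$wzzxtxq
  sorted[3] = qzztw$wzzxtxqqr
  sorted[4] = rqzztw$wzzxtxqq
  sorted[5] = tw$wzzxtxqqrqzz
  sorted[6] = txqqrqzztw$wzzx
  sorted[7] = w$wzzxtxqqrqzzt
  sorted[8] = wzzxtxqqrqzztw$
  sorted[9] = xqqrqzztw$wzzxt
  sorted[10] = xtxqqrqzztw$wzz
  sorted[11] = ztw$wzzxtxqqrqz
  sorted[12] = zxtxqqrqzztw$wz
  sorted[13] = zztw$wzzxtxqqrq
  sorted[14] = zzxtxqqrqzztw$w
sorted[12] = zxtxqqrqzztw$wz

Answer: zxtxqqrqzztw$wz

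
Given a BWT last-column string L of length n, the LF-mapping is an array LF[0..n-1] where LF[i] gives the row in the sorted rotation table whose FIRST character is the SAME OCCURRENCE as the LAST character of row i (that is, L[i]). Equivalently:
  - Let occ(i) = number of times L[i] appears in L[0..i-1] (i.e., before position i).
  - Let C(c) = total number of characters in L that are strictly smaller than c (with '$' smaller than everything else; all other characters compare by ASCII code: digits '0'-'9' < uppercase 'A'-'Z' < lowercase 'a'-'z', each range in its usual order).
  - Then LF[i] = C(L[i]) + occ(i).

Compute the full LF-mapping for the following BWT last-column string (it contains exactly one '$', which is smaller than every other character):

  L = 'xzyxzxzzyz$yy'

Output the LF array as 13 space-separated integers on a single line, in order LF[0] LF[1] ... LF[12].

Char counts: '$':1, 'x':3, 'y':4, 'z':5
C (first-col start): C('$')=0, C('x')=1, C('y')=4, C('z')=8
L[0]='x': occ=0, LF[0]=C('x')+0=1+0=1
L[1]='z': occ=0, LF[1]=C('z')+0=8+0=8
L[2]='y': occ=0, LF[2]=C('y')+0=4+0=4
L[3]='x': occ=1, LF[3]=C('x')+1=1+1=2
L[4]='z': occ=1, LF[4]=C('z')+1=8+1=9
L[5]='x': occ=2, LF[5]=C('x')+2=1+2=3
L[6]='z': occ=2, LF[6]=C('z')+2=8+2=10
L[7]='z': occ=3, LF[7]=C('z')+3=8+3=11
L[8]='y': occ=1, LF[8]=C('y')+1=4+1=5
L[9]='z': occ=4, LF[9]=C('z')+4=8+4=12
L[10]='$': occ=0, LF[10]=C('$')+0=0+0=0
L[11]='y': occ=2, LF[11]=C('y')+2=4+2=6
L[12]='y': occ=3, LF[12]=C('y')+3=4+3=7

Answer: 1 8 4 2 9 3 10 11 5 12 0 6 7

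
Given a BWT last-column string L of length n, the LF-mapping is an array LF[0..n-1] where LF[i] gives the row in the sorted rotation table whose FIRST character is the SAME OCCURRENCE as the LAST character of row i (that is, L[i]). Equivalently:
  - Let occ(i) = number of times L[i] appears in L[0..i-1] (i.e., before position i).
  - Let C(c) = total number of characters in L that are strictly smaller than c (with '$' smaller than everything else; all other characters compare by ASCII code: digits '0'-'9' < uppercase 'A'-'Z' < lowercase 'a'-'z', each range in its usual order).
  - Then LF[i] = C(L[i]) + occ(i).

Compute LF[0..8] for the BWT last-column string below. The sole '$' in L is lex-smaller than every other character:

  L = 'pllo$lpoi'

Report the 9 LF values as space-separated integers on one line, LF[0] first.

Char counts: '$':1, 'i':1, 'l':3, 'o':2, 'p':2
C (first-col start): C('$')=0, C('i')=1, C('l')=2, C('o')=5, C('p')=7
L[0]='p': occ=0, LF[0]=C('p')+0=7+0=7
L[1]='l': occ=0, LF[1]=C('l')+0=2+0=2
L[2]='l': occ=1, LF[2]=C('l')+1=2+1=3
L[3]='o': occ=0, LF[3]=C('o')+0=5+0=5
L[4]='$': occ=0, LF[4]=C('$')+0=0+0=0
L[5]='l': occ=2, LF[5]=C('l')+2=2+2=4
L[6]='p': occ=1, LF[6]=C('p')+1=7+1=8
L[7]='o': occ=1, LF[7]=C('o')+1=5+1=6
L[8]='i': occ=0, LF[8]=C('i')+0=1+0=1

Answer: 7 2 3 5 0 4 8 6 1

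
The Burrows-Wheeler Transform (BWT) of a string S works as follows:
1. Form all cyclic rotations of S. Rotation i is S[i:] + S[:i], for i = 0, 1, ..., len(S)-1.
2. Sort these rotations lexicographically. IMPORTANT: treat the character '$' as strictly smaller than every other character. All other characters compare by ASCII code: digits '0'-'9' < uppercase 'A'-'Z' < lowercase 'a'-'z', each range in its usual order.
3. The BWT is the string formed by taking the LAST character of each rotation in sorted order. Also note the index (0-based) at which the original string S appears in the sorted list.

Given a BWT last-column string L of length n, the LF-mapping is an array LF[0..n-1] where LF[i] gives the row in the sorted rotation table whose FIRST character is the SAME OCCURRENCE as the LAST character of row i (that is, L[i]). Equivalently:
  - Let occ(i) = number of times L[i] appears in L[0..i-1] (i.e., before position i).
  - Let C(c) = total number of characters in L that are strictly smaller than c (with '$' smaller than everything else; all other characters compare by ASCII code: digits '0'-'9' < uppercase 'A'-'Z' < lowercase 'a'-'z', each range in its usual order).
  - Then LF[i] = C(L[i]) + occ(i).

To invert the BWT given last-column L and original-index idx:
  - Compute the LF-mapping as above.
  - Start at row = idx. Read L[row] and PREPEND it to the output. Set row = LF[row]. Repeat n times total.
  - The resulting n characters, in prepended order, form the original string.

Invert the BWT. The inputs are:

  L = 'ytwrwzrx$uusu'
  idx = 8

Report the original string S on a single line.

Answer: wruxuzuwtrsy$

Derivation:
LF mapping: 11 4 8 1 9 12 2 10 0 5 6 3 7
Walk LF starting at row 8, prepending L[row]:
  step 1: row=8, L[8]='$', prepend. Next row=LF[8]=0
  step 2: row=0, L[0]='y', prepend. Next row=LF[0]=11
  step 3: row=11, L[11]='s', prepend. Next row=LF[11]=3
  step 4: row=3, L[3]='r', prepend. Next row=LF[3]=1
  step 5: row=1, L[1]='t', prepend. Next row=LF[1]=4
  step 6: row=4, L[4]='w', prepend. Next row=LF[4]=9
  step 7: row=9, L[9]='u', prepend. Next row=LF[9]=5
  step 8: row=5, L[5]='z', prepend. Next row=LF[5]=12
  step 9: row=12, L[12]='u', prepend. Next row=LF[12]=7
  step 10: row=7, L[7]='x', prepend. Next row=LF[7]=10
  step 11: row=10, L[10]='u', prepend. Next row=LF[10]=6
  step 12: row=6, L[6]='r', prepend. Next row=LF[6]=2
  step 13: row=2, L[2]='w', prepend. Next row=LF[2]=8
Reversed output: wruxuzuwtrsy$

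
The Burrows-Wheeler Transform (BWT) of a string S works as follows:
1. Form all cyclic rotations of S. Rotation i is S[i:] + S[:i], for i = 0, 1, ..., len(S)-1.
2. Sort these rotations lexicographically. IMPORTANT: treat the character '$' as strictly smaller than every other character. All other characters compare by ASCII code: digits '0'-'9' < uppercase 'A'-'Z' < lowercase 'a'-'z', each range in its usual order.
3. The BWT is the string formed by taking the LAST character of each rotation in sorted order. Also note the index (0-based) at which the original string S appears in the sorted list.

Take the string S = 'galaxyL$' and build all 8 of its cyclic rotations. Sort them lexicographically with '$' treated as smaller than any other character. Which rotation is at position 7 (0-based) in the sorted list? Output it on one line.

All 8 rotations (rotation i = S[i:]+S[:i]):
  rot[0] = galaxyL$
  rot[1] = alaxyL$g
  rot[2] = laxyL$ga
  rot[3] = axyL$gal
  rot[4] = xyL$gala
  rot[5] = yL$galax
  rot[6] = L$galaxy
  rot[7] = $galaxyL
Sorted (with $ < everything):
  sorted[0] = $galaxyL
  sorted[1] = L$galaxy
  sorted[2] = alaxyL$g
  sorted[3] = axyL$gal
  sorted[4] = galaxyL$
  sorted[5] = laxyL$ga
  sorted[6] = xyL$gala
  sorted[7] = yL$galax
sorted[7] = yL$galax

Answer: yL$galax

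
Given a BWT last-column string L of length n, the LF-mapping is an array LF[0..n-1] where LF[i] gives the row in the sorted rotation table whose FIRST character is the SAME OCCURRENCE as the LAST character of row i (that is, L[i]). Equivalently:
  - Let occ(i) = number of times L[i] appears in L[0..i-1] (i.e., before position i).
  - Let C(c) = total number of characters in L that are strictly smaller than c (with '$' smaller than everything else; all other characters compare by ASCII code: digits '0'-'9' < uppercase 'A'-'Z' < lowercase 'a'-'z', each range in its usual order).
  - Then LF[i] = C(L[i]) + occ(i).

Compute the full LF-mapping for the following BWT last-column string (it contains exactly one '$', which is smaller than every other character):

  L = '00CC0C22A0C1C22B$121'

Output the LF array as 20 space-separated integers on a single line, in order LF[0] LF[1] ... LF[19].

Answer: 1 2 15 16 3 17 8 9 13 4 18 5 19 10 11 14 0 6 12 7

Derivation:
Char counts: '$':1, '0':4, '1':3, '2':5, 'A':1, 'B':1, 'C':5
C (first-col start): C('$')=0, C('0')=1, C('1')=5, C('2')=8, C('A')=13, C('B')=14, C('C')=15
L[0]='0': occ=0, LF[0]=C('0')+0=1+0=1
L[1]='0': occ=1, LF[1]=C('0')+1=1+1=2
L[2]='C': occ=0, LF[2]=C('C')+0=15+0=15
L[3]='C': occ=1, LF[3]=C('C')+1=15+1=16
L[4]='0': occ=2, LF[4]=C('0')+2=1+2=3
L[5]='C': occ=2, LF[5]=C('C')+2=15+2=17
L[6]='2': occ=0, LF[6]=C('2')+0=8+0=8
L[7]='2': occ=1, LF[7]=C('2')+1=8+1=9
L[8]='A': occ=0, LF[8]=C('A')+0=13+0=13
L[9]='0': occ=3, LF[9]=C('0')+3=1+3=4
L[10]='C': occ=3, LF[10]=C('C')+3=15+3=18
L[11]='1': occ=0, LF[11]=C('1')+0=5+0=5
L[12]='C': occ=4, LF[12]=C('C')+4=15+4=19
L[13]='2': occ=2, LF[13]=C('2')+2=8+2=10
L[14]='2': occ=3, LF[14]=C('2')+3=8+3=11
L[15]='B': occ=0, LF[15]=C('B')+0=14+0=14
L[16]='$': occ=0, LF[16]=C('$')+0=0+0=0
L[17]='1': occ=1, LF[17]=C('1')+1=5+1=6
L[18]='2': occ=4, LF[18]=C('2')+4=8+4=12
L[19]='1': occ=2, LF[19]=C('1')+2=5+2=7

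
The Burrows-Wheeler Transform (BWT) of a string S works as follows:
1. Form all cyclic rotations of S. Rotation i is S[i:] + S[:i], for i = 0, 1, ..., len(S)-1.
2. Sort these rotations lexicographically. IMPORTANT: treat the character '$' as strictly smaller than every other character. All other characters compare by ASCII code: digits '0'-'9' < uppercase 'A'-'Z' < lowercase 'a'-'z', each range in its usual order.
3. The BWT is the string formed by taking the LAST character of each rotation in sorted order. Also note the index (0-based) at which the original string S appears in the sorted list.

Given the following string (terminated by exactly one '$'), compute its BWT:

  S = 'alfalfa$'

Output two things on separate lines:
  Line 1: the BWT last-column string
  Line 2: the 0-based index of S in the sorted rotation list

All 8 rotations (rotation i = S[i:]+S[:i]):
  rot[0] = alfalfa$
  rot[1] = lfalfa$a
  rot[2] = falfa$al
  rot[3] = alfa$alf
  rot[4] = lfa$alfa
  rot[5] = fa$alfal
  rot[6] = a$alfalf
  rot[7] = $alfalfa
Sorted (with $ < everything):
  sorted[0] = $alfalfa  (last char: 'a')
  sorted[1] = a$alfalf  (last char: 'f')
  sorted[2] = alfa$alf  (last char: 'f')
  sorted[3] = alfalfa$  (last char: '$')
  sorted[4] = fa$alfal  (last char: 'l')
  sorted[5] = falfa$al  (last char: 'l')
  sorted[6] = lfa$alfa  (last char: 'a')
  sorted[7] = lfalfa$a  (last char: 'a')
Last column: aff$llaa
Original string S is at sorted index 3

Answer: aff$llaa
3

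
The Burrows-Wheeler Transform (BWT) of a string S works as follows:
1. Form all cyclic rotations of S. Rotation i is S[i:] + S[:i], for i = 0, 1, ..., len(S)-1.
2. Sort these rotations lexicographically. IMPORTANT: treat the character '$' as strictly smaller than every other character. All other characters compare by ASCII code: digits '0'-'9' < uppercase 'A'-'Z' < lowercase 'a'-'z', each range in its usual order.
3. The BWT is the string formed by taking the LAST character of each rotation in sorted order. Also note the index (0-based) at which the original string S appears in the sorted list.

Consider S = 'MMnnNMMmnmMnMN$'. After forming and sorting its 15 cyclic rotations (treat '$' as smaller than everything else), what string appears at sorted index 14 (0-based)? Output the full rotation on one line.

Answer: nnNMMmnmMnMN$MM

Derivation:
All 15 rotations (rotation i = S[i:]+S[:i]):
  rot[0] = MMnnNMMmnmMnMN$
  rot[1] = MnnNMMmnmMnMN$M
  rot[2] = nnNMMmnmMnMN$MM
  rot[3] = nNMMmnmMnMN$MMn
  rot[4] = NMMmnmMnMN$MMnn
  rot[5] = MMmnmMnMN$MMnnN
  rot[6] = MmnmMnMN$MMnnNM
  rot[7] = mnmMnMN$MMnnNMM
  rot[8] = nmMnMN$MMnnNMMm
  rot[9] = mMnMN$MMnnNMMmn
  rot[10] = MnMN$MMnnNMMmnm
  rot[11] = nMN$MMnnNMMmnmM
  rot[12] = MN$MMnnNMMmnmMn
  rot[13] = N$MMnnNMMmnmMnM
  rot[14] = $MMnnNMMmnmMnMN
Sorted (with $ < everything):
  sorted[0] = $MMnnNMMmnmMnMN
  sorted[1] = MMmnmMnMN$MMnnN
  sorted[2] = MMnnNMMmnmMnMN$
  sorted[3] = MN$MMnnNMMmnmMn
  sorted[4] = MmnmMnMN$MMnnNM
  sorted[5] = MnMN$MMnnNMMmnm
  sorted[6] = MnnNMMmnmMnMN$M
  sorted[7] = N$MMnnNMMmnmMnM
  sorted[8] = NMMmnmMnMN$MMnn
  sorted[9] = mMnMN$MMnnNMMmn
  sorted[10] = mnmMnMN$MMnnNMM
  sorted[11] = nMN$MMnnNMMmnmM
  sorted[12] = nNMMmnmMnMN$MMn
  sorted[13] = nmMnMN$MMnnNMMm
  sorted[14] = nnNMMmnmMnMN$MM
sorted[14] = nnNMMmnmMnMN$MM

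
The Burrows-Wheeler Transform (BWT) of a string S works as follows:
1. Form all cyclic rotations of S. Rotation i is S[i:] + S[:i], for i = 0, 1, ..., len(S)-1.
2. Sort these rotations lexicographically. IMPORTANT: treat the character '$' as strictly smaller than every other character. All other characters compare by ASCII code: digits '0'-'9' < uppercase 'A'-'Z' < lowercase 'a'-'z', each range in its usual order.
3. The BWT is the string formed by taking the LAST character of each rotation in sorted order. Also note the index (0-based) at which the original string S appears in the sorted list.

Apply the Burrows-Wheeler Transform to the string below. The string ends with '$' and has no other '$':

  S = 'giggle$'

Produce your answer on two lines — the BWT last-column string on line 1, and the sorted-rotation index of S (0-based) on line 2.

All 7 rotations (rotation i = S[i:]+S[:i]):
  rot[0] = giggle$
  rot[1] = iggle$g
  rot[2] = ggle$gi
  rot[3] = gle$gig
  rot[4] = le$gigg
  rot[5] = e$giggl
  rot[6] = $giggle
Sorted (with $ < everything):
  sorted[0] = $giggle  (last char: 'e')
  sorted[1] = e$giggl  (last char: 'l')
  sorted[2] = ggle$gi  (last char: 'i')
  sorted[3] = giggle$  (last char: '$')
  sorted[4] = gle$gig  (last char: 'g')
  sorted[5] = iggle$g  (last char: 'g')
  sorted[6] = le$gigg  (last char: 'g')
Last column: eli$ggg
Original string S is at sorted index 3

Answer: eli$ggg
3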